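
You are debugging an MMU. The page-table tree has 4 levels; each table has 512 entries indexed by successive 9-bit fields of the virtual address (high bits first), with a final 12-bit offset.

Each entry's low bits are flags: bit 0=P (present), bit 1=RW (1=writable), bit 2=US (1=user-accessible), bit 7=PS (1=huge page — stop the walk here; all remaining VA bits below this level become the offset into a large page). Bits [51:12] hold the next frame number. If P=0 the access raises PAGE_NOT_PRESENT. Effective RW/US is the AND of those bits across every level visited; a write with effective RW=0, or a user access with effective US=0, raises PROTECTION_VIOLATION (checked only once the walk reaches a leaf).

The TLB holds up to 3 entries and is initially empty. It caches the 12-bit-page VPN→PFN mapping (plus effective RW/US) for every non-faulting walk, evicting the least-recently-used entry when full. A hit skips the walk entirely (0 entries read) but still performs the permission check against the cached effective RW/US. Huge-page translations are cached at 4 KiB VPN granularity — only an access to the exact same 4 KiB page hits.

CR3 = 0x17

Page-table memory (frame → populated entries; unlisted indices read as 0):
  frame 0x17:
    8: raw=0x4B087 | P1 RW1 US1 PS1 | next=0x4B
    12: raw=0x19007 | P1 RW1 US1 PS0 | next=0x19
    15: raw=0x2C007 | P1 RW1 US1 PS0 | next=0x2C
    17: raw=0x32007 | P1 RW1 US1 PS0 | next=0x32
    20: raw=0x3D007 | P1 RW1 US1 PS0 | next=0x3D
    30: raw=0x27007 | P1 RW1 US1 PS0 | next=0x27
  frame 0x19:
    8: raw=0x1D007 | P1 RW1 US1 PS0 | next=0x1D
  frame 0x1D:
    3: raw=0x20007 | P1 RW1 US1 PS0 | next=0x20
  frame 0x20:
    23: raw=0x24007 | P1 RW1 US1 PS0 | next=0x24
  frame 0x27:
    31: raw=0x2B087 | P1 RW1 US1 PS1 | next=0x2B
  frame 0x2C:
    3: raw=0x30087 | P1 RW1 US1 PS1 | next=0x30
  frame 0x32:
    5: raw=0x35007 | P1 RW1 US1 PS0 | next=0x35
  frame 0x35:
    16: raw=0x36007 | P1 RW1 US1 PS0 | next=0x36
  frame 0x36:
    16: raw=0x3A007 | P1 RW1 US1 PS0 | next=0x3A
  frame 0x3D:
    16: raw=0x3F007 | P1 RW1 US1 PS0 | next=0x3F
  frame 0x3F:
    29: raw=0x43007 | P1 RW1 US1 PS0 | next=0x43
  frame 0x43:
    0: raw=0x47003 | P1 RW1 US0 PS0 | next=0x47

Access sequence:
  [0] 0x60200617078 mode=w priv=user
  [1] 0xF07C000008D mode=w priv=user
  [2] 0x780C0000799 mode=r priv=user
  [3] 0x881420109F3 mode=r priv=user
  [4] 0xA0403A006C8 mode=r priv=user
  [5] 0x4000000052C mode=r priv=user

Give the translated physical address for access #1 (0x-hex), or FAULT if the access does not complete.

Trace:
#0 VA=0x60200617078 (w,user):
  L0 @0x17[12] → 0x19007  P=1,RW=1,US=1,PS=0
  L1 @0x19[8] → 0x1D007  P=1,RW=1,US=1,PS=0
  L2 @0x1D[3] → 0x20007  P=1,RW=1,US=1,PS=0
  L3 @0x20[23] → 0x24007  P=1,RW=1,US=1,PS=0
  → PA=0x24078  (4 entries read)
#1 VA=0xF07C000008D (w,user):
  L0 @0x17[30] → 0x27007  P=1,RW=1,US=1,PS=0
  L1 @0x27[31] → 0x2B087  P=1,RW=1,US=1,PS=1
  → PA=0x2B08D (huge @L1)  (2 entries read)
#2 VA=0x780C0000799 (r,user):
  L0 @0x17[15] → 0x2C007  P=1,RW=1,US=1,PS=0
  L1 @0x2C[3] → 0x30087  P=1,RW=1,US=1,PS=1
  → PA=0x30799 (huge @L1)  (2 entries read)
#3 VA=0x881420109F3 (r,user):
  L0 @0x17[17] → 0x32007  P=1,RW=1,US=1,PS=0
  L1 @0x32[5] → 0x35007  P=1,RW=1,US=1,PS=0
  L2 @0x35[16] → 0x36007  P=1,RW=1,US=1,PS=0
  L3 @0x36[16] → 0x3A007  P=1,RW=1,US=1,PS=0
  → PA=0x3A9F3  (4 entries read)
#4 VA=0xA0403A006C8 (r,user):
  L0 @0x17[20] → 0x3D007  P=1,RW=1,US=1,PS=0
  L1 @0x3D[16] → 0x3F007  P=1,RW=1,US=1,PS=0
  L2 @0x3F[29] → 0x43007  P=1,RW=1,US=1,PS=0
  L3 @0x43[0] → 0x47003  P=1,RW=1,US=0,PS=0
  ⇒ fault: PROTECTION_VIOLATION  — 4 lookups
#5 VA=0x4000000052C (r,user):
  L0 @0x17[8] → 0x4B087  P=1,RW=1,US=1,PS=1
  → PA=0x4B52C (huge @L0)  (1 entries read)

Access #1 PA: 0x2B08D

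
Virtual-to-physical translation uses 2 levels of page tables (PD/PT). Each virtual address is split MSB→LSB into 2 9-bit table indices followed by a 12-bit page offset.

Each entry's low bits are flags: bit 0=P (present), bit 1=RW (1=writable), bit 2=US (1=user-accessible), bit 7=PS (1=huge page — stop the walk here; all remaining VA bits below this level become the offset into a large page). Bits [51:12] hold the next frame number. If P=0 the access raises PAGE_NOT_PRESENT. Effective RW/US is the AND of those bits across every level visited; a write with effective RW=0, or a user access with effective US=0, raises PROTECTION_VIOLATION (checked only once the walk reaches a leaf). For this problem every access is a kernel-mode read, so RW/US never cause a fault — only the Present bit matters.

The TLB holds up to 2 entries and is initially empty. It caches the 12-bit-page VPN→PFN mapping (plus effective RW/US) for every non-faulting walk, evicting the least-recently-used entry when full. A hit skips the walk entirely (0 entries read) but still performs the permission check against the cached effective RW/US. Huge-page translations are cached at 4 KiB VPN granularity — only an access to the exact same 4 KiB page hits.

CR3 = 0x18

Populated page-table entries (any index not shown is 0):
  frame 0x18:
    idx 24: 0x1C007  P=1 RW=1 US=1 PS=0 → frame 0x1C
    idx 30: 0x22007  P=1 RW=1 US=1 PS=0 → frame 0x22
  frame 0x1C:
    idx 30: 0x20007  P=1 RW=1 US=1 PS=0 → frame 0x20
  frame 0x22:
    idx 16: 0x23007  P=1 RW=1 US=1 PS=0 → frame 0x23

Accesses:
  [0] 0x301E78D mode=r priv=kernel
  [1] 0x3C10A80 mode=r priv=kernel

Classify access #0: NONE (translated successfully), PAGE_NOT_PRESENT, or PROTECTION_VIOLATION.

Per-access translation:
#0 VA=0x301E78D (r,kernel):
  L0 @0x18[24] → 0x1C007  P=1,RW=1,US=1,PS=0
  L1 @0x1C[30] → 0x20007  P=1,RW=1,US=1,PS=0
  → PA=0x2078D  (2 entries read)
#1 VA=0x3C10A80 (r,kernel):
  L0 @0x18[30] → 0x22007  P=1,RW=1,US=1,PS=0
  L1 @0x22[16] → 0x23007  P=1,RW=1,US=1,PS=0
  → PA=0x23A80  (2 entries read)

Access #0 fault: NONE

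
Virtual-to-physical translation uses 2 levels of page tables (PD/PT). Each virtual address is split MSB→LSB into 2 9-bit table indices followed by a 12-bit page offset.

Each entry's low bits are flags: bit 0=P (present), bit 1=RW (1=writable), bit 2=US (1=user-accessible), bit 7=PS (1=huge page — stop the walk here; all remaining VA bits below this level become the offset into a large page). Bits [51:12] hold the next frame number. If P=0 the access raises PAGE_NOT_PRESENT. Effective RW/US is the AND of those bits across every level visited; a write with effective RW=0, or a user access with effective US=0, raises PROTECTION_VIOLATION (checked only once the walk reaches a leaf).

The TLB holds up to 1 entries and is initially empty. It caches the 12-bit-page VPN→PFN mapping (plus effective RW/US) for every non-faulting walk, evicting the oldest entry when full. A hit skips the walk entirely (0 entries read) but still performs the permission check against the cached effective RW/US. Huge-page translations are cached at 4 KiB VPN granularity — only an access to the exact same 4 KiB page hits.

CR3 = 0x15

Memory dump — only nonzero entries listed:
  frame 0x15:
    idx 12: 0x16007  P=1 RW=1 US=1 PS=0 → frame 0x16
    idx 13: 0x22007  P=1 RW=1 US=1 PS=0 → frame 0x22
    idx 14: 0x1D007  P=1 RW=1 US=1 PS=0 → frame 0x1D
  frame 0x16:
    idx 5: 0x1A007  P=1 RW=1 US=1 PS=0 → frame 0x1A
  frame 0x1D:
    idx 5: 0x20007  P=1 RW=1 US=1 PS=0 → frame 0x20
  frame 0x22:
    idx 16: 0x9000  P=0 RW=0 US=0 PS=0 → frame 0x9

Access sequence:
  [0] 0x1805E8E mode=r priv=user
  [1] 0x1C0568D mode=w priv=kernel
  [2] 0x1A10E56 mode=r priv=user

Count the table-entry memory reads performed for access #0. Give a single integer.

Per-access translation:
#0 VA=0x1805E8E (r,user):
  [0] read 0x15 idx=12: raw=0x16007 flags P=1 W=1 U=1 S=0
  [1] read 0x16 idx=5: raw=0x1A007 flags P=1 W=1 U=1 S=0
  → PA=0x1AE8E  (2 entries read)
#1 VA=0x1C0568D (w,kernel):
  [0] read 0x15 idx=14: raw=0x1D007 flags P=1 W=1 U=1 S=0
  [1] read 0x1D idx=5: raw=0x20007 flags P=1 W=1 U=1 S=0
  → PA=0x2068D  (2 entries read)
#2 VA=0x1A10E56 (r,user):
  [0] read 0x15 idx=13: raw=0x22007 flags P=1 W=1 U=1 S=0
  [1] read 0x22 idx=16: raw=0x9000 flags P=0 W=0 U=0 S=0
  ⇒ fault: PAGE_NOT_PRESENT  — 2 lookups

Entries read for #0: 2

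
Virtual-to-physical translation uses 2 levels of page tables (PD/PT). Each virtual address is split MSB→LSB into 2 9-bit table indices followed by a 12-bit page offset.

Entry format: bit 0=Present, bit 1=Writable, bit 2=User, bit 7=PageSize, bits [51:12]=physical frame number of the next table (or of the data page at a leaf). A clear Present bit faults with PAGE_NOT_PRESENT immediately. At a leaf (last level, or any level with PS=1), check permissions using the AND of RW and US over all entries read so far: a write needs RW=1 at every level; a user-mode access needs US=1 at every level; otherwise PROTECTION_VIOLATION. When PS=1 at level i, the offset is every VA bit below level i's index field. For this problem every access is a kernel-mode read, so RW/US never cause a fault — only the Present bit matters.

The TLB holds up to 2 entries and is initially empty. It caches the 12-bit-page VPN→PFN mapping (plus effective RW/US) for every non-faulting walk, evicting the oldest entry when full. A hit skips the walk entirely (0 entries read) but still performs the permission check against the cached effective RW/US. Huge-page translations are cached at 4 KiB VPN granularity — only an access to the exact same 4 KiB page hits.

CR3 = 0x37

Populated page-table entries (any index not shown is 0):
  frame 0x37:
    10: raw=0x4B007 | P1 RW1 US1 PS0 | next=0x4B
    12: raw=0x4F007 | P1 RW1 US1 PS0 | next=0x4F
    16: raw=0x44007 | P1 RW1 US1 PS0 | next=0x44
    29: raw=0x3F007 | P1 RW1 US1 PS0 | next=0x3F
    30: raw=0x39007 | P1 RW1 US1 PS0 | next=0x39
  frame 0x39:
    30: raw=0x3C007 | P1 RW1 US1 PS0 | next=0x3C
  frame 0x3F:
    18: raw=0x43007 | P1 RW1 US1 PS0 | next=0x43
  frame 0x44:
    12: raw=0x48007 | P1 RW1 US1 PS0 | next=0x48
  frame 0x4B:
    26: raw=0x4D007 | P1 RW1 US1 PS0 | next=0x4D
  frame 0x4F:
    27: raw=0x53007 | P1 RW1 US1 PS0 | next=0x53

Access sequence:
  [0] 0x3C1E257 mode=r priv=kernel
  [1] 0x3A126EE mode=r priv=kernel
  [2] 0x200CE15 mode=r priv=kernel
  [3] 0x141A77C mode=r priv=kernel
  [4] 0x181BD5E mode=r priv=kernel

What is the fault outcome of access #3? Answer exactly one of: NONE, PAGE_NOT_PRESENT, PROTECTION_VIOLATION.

Walk each access:
#0 VA=0x3C1E257 (r,kernel):
  [0] read 0x37 idx=30: raw=0x39007 flags P=1 W=1 U=1 S=0
  [1] read 0x39 idx=30: raw=0x3C007 flags P=1 W=1 U=1 S=0
  ⇒ phys 0x3C257  [2 reads]
#1 VA=0x3A126EE (r,kernel):
  [0] read 0x37 idx=29: raw=0x3F007 flags P=1 W=1 U=1 S=0
  [1] read 0x3F idx=18: raw=0x43007 flags P=1 W=1 U=1 S=0
  ⇒ phys 0x436EE  [2 reads]
#2 VA=0x200CE15 (r,kernel):
  [0] read 0x37 idx=16: raw=0x44007 flags P=1 W=1 U=1 S=0
  [1] read 0x44 idx=12: raw=0x48007 flags P=1 W=1 U=1 S=0
  ⇒ phys 0x48E15  [2 reads]
#3 VA=0x141A77C (r,kernel):
  [0] read 0x37 idx=10: raw=0x4B007 flags P=1 W=1 U=1 S=0
  [1] read 0x4B idx=26: raw=0x4D007 flags P=1 W=1 U=1 S=0
  ⇒ phys 0x4D77C  [2 reads]
#4 VA=0x181BD5E (r,kernel):
  [0] read 0x37 idx=12: raw=0x4F007 flags P=1 W=1 U=1 S=0
  [1] read 0x4F idx=27: raw=0x53007 flags P=1 W=1 U=1 S=0
  ⇒ phys 0x53D5E  [2 reads]

Access #3 fault: NONE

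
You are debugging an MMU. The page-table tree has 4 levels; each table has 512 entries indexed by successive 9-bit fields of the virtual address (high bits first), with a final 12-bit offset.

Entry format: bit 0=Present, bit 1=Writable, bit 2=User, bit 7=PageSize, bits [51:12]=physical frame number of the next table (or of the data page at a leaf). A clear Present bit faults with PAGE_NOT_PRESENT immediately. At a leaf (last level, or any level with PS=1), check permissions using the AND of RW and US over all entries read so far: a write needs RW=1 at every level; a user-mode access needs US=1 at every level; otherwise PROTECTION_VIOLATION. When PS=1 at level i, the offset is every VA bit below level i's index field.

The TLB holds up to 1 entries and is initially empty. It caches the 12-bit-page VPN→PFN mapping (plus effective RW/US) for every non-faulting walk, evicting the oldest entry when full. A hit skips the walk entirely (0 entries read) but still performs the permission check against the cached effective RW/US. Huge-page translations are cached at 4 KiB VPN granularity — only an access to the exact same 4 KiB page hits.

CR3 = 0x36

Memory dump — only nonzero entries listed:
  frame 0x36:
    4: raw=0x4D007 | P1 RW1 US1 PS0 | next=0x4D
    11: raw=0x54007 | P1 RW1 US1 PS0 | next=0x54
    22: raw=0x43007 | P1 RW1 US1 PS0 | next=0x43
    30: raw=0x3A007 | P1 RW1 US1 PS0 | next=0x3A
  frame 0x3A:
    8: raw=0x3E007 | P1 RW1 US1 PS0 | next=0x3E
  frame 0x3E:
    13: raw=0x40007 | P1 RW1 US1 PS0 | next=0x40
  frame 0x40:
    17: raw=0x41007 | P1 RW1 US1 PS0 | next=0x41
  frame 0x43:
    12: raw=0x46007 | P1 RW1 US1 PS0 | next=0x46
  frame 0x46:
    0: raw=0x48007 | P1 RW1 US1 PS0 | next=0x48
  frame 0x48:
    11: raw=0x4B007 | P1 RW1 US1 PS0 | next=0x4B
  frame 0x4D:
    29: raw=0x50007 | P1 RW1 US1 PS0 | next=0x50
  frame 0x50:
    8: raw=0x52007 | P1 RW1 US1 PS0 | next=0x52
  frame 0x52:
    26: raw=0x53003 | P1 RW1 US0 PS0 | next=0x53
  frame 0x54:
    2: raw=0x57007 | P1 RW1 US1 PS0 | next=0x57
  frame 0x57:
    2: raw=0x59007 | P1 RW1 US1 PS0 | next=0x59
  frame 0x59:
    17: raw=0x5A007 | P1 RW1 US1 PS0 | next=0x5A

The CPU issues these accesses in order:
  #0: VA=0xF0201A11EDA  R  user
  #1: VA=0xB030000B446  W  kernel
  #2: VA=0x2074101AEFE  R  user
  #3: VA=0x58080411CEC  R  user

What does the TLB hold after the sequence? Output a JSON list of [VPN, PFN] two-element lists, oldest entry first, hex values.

Walk each access:
#0 VA=0xF0201A11EDA (r,user):
  L0: frame=0x36 idx=30 entry=0x3A007 [P=1 RW=1 US=1 PS=0]
  L1: frame=0x3A idx=8 entry=0x3E007 [P=1 RW=1 US=1 PS=0]
  L2: frame=0x3E idx=13 entry=0x40007 [P=1 RW=1 US=1 PS=0]
  L3: frame=0x40 idx=17 entry=0x41007 [P=1 RW=1 US=1 PS=0]
  → PA=0x41EDA  (4 entries read)
#1 VA=0xB030000B446 (w,kernel):
  L0: frame=0x36 idx=22 entry=0x43007 [P=1 RW=1 US=1 PS=0]
  L1: frame=0x43 idx=12 entry=0x46007 [P=1 RW=1 US=1 PS=0]
  L2: frame=0x46 idx=0 entry=0x48007 [P=1 RW=1 US=1 PS=0]
  L3: frame=0x48 idx=11 entry=0x4B007 [P=1 RW=1 US=1 PS=0]
  → PA=0x4B446  (4 entries read)
#2 VA=0x2074101AEFE (r,user):
  L0: frame=0x36 idx=4 entry=0x4D007 [P=1 RW=1 US=1 PS=0]
  L1: frame=0x4D idx=29 entry=0x50007 [P=1 RW=1 US=1 PS=0]
  L2: frame=0x50 idx=8 entry=0x52007 [P=1 RW=1 US=1 PS=0]
  L3: frame=0x52 idx=26 entry=0x53003 [P=1 RW=1 US=0 PS=0]
  → PROTECTION_VIOLATION  (4 entries read)
#3 VA=0x58080411CEC (r,user):
  L0: frame=0x36 idx=11 entry=0x54007 [P=1 RW=1 US=1 PS=0]
  L1: frame=0x54 idx=2 entry=0x57007 [P=1 RW=1 US=1 PS=0]
  L2: frame=0x57 idx=2 entry=0x59007 [P=1 RW=1 US=1 PS=0]
  L3: frame=0x59 idx=17 entry=0x5A007 [P=1 RW=1 US=1 PS=0]
  → PA=0x5ACEC  (4 entries read)

TLB: [["0x58080411", "0x5A"]]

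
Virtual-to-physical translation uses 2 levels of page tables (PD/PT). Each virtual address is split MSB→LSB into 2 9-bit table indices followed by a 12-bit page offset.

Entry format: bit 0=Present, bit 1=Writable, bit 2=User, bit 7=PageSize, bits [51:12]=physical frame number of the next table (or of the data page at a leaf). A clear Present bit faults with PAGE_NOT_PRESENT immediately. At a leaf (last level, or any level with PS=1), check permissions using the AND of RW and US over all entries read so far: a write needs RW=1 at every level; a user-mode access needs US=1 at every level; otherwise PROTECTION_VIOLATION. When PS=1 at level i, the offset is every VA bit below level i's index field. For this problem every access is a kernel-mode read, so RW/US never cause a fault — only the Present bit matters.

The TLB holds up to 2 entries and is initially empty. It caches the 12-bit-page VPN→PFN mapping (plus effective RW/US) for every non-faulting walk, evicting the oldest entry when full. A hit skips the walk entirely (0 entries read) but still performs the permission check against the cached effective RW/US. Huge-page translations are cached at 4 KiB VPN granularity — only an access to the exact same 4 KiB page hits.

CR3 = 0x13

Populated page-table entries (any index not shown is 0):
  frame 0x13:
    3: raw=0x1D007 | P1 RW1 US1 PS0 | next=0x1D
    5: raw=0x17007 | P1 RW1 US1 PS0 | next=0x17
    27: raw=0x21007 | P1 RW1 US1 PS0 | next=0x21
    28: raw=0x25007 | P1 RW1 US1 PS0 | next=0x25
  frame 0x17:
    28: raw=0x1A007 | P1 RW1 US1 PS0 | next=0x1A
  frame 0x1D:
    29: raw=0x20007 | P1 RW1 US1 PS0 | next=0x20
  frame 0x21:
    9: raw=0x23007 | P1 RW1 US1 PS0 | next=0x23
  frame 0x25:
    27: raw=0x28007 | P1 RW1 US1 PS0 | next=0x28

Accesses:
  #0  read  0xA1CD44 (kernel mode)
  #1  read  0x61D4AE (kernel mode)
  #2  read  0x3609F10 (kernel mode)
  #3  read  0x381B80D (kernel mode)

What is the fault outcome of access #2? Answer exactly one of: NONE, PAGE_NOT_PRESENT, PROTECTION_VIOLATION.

Walk each access:
#0 VA=0xA1CD44 (r,kernel):
  [0] read 0x13 idx=5: raw=0x17007 flags P=1 W=1 U=1 S=0
  [1] read 0x17 idx=28: raw=0x1A007 flags P=1 W=1 U=1 S=0
  ✓ 0x1AD44  — 2 lookups
#1 VA=0x61D4AE (r,kernel):
  [0] read 0x13 idx=3: raw=0x1D007 flags P=1 W=1 U=1 S=0
  [1] read 0x1D idx=29: raw=0x20007 flags P=1 W=1 U=1 S=0
  ✓ 0x204AE  — 2 lookups
#2 VA=0x3609F10 (r,kernel):
  [0] read 0x13 idx=27: raw=0x21007 flags P=1 W=1 U=1 S=0
  [1] read 0x21 idx=9: raw=0x23007 flags P=1 W=1 U=1 S=0
  ✓ 0x23F10  — 2 lookups
#3 VA=0x381B80D (r,kernel):
  [0] read 0x13 idx=28: raw=0x25007 flags P=1 W=1 U=1 S=0
  [1] read 0x25 idx=27: raw=0x28007 flags P=1 W=1 U=1 S=0
  ✓ 0x2880D  — 2 lookups

Access #2 fault: NONE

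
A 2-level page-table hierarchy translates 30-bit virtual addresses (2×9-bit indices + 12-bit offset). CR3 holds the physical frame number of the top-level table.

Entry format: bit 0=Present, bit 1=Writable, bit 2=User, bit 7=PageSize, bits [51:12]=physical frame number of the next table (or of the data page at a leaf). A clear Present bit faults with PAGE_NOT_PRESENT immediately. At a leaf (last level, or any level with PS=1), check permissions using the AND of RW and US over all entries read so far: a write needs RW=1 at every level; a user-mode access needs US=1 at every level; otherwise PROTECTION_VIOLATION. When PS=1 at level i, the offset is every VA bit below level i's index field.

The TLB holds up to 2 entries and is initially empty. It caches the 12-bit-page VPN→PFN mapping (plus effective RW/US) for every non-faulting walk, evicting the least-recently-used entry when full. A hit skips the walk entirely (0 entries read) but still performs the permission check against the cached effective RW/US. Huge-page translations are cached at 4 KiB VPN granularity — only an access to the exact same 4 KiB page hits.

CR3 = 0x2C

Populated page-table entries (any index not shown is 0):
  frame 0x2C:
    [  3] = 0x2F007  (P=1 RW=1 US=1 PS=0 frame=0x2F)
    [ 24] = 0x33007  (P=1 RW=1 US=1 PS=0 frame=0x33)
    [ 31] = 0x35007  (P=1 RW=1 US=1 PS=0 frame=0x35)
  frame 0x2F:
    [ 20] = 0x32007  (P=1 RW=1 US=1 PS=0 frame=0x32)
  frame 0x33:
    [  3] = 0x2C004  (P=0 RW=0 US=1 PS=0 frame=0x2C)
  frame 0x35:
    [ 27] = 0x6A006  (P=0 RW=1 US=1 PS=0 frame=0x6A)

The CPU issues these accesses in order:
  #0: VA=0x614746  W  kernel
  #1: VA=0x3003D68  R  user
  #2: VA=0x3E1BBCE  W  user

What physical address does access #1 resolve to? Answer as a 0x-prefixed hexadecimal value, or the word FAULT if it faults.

Trace:
#0 VA=0x614746 (w,kernel):
  [0] read 0x2C idx=3: raw=0x2F007 flags P=1 W=1 U=1 S=0
  [1] read 0x2F idx=20: raw=0x32007 flags P=1 W=1 U=1 S=0
  ⇒ phys 0x32746  [2 reads]
#1 VA=0x3003D68 (r,user):
  [0] read 0x2C idx=24: raw=0x33007 flags P=1 W=1 U=1 S=0
  [1] read 0x33 idx=3: raw=0x2C004 flags P=0 W=0 U=1 S=0
  ⇒ fault: PAGE_NOT_PRESENT  — 2 lookups
#2 VA=0x3E1BBCE (w,user):
  [0] read 0x2C idx=31: raw=0x35007 flags P=1 W=1 U=1 S=0
  [1] read 0x35 idx=27: raw=0x6A006 flags P=0 W=1 U=1 S=0
  ⇒ fault: PAGE_NOT_PRESENT  — 2 lookups

Access #1 PA: FAULT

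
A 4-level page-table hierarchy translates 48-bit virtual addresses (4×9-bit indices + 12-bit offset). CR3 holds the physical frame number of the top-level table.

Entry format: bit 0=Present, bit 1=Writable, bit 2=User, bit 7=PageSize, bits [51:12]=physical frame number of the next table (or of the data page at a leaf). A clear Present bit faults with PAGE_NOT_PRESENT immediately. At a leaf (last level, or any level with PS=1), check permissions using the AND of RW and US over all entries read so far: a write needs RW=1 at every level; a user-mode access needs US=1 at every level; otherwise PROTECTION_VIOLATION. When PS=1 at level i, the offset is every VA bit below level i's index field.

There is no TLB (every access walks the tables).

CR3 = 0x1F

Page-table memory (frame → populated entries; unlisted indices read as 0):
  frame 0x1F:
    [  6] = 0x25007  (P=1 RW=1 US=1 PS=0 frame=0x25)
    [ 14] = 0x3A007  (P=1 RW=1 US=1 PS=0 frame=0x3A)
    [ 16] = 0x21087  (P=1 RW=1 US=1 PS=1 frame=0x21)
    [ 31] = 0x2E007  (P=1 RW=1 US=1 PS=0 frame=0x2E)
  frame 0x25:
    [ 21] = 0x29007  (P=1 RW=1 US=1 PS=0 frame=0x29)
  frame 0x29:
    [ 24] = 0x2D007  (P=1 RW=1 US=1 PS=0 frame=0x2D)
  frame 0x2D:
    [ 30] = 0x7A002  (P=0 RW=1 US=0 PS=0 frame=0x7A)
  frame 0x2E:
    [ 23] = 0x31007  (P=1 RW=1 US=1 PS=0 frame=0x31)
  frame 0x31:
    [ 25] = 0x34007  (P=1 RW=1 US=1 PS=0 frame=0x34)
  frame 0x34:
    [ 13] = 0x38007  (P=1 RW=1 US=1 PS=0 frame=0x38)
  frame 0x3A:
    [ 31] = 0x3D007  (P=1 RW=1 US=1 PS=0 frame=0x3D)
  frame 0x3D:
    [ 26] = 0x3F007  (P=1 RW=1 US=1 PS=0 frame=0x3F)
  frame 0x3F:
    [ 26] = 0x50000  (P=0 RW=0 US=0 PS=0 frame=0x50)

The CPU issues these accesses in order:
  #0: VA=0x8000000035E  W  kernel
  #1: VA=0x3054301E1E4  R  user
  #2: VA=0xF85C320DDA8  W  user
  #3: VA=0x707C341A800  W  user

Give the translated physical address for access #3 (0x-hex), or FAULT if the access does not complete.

Trace:
#0 VA=0x8000000035E (w,kernel):
  lvl0: tbl 0x1F, slot 16 ⇒ 0x21087 (P1/RW1/US1/PS1)
  ⇒ phys 0x2135E (huge @L0)  [1 reads]
#1 VA=0x3054301E1E4 (r,user):
  lvl0: tbl 0x1F, slot 6 ⇒ 0x25007 (P1/RW1/US1/PS0)
  lvl1: tbl 0x25, slot 21 ⇒ 0x29007 (P1/RW1/US1/PS0)
  lvl2: tbl 0x29, slot 24 ⇒ 0x2D007 (P1/RW1/US1/PS0)
  lvl3: tbl 0x2D, slot 30 ⇒ 0x7A002 (P0/RW1/US0/PS0)
  ✗ PAGE_NOT_PRESENT  [4 reads]
#2 VA=0xF85C320DDA8 (w,user):
  lvl0: tbl 0x1F, slot 31 ⇒ 0x2E007 (P1/RW1/US1/PS0)
  lvl1: tbl 0x2E, slot 23 ⇒ 0x31007 (P1/RW1/US1/PS0)
  lvl2: tbl 0x31, slot 25 ⇒ 0x34007 (P1/RW1/US1/PS0)
  lvl3: tbl 0x34, slot 13 ⇒ 0x38007 (P1/RW1/US1/PS0)
  ⇒ phys 0x38DA8  [4 reads]
#3 VA=0x707C341A800 (w,user):
  lvl0: tbl 0x1F, slot 14 ⇒ 0x3A007 (P1/RW1/US1/PS0)
  lvl1: tbl 0x3A, slot 31 ⇒ 0x3D007 (P1/RW1/US1/PS0)
  lvl2: tbl 0x3D, slot 26 ⇒ 0x3F007 (P1/RW1/US1/PS0)
  lvl3: tbl 0x3F, slot 26 ⇒ 0x50000 (P0/RW0/US0/PS0)
  ✗ PAGE_NOT_PRESENT  [4 reads]

Access #3 PA: FAULT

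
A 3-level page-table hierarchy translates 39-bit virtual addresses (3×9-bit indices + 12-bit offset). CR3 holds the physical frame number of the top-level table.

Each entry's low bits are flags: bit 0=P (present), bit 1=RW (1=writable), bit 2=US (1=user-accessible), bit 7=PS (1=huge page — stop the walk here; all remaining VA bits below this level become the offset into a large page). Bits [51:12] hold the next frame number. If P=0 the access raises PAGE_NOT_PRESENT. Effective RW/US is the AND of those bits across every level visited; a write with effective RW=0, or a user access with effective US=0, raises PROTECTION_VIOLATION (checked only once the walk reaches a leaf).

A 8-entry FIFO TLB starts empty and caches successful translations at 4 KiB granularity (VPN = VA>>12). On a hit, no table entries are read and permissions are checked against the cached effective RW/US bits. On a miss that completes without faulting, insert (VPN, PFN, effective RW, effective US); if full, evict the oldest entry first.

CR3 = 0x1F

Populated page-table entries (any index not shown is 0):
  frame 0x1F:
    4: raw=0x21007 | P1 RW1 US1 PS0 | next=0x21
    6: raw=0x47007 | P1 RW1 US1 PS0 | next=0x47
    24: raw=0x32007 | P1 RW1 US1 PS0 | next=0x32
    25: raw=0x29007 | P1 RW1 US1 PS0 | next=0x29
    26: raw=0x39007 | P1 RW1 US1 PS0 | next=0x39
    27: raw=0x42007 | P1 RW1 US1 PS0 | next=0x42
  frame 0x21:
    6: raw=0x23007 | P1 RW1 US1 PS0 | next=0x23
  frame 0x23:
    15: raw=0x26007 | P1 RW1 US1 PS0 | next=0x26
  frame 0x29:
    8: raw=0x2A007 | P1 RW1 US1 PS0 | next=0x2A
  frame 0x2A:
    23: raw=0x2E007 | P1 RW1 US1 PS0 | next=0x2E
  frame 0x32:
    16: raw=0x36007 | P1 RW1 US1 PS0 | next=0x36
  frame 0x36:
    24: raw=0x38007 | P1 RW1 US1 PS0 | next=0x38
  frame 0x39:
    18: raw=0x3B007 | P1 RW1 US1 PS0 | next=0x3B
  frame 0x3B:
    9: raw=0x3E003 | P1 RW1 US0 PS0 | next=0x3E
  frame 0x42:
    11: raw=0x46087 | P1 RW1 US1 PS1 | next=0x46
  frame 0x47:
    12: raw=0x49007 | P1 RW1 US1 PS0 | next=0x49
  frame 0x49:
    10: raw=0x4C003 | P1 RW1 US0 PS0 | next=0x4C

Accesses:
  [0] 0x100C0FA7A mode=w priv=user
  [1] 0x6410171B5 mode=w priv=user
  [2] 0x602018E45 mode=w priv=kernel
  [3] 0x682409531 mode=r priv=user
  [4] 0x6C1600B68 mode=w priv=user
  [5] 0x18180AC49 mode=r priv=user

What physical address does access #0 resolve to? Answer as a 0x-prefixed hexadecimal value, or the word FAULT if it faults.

Trace:
#0 VA=0x100C0FA7A (w,user):
  [0] read 0x1F idx=4: raw=0x21007 flags P=1 W=1 U=1 S=0
  [1] read 0x21 idx=6: raw=0x23007 flags P=1 W=1 U=1 S=0
  [2] read 0x23 idx=15: raw=0x26007 flags P=1 W=1 U=1 S=0
  ⇒ phys 0x26A7A  [3 reads]
#1 VA=0x6410171B5 (w,user):
  [0] read 0x1F idx=25: raw=0x29007 flags P=1 W=1 U=1 S=0
  [1] read 0x29 idx=8: raw=0x2A007 flags P=1 W=1 U=1 S=0
  [2] read 0x2A idx=23: raw=0x2E007 flags P=1 W=1 U=1 S=0
  ⇒ phys 0x2E1B5  [3 reads]
#2 VA=0x602018E45 (w,kernel):
  [0] read 0x1F idx=24: raw=0x32007 flags P=1 W=1 U=1 S=0
  [1] read 0x32 idx=16: raw=0x36007 flags P=1 W=1 U=1 S=0
  [2] read 0x36 idx=24: raw=0x38007 flags P=1 W=1 U=1 S=0
  ⇒ phys 0x38E45  [3 reads]
#3 VA=0x682409531 (r,user):
  [0] read 0x1F idx=26: raw=0x39007 flags P=1 W=1 U=1 S=0
  [1] read 0x39 idx=18: raw=0x3B007 flags P=1 W=1 U=1 S=0
  [2] read 0x3B idx=9: raw=0x3E003 flags P=1 W=1 U=0 S=0
  ⇒ fault: PROTECTION_VIOLATION  — 3 lookups
#4 VA=0x6C1600B68 (w,user):
  [0] read 0x1F idx=27: raw=0x42007 flags P=1 W=1 U=1 S=0
  [1] read 0x42 idx=11: raw=0x46087 flags P=1 W=1 U=1 S=1
  ⇒ phys 0x46B68 (huge @L1)  [2 reads]
#5 VA=0x18180AC49 (r,user):
  [0] read 0x1F idx=6: raw=0x47007 flags P=1 W=1 U=1 S=0
  [1] read 0x47 idx=12: raw=0x49007 flags P=1 W=1 U=1 S=0
  [2] read 0x49 idx=10: raw=0x4C003 flags P=1 W=1 U=0 S=0
  ⇒ fault: PROTECTION_VIOLATION  — 3 lookups

Access #0 PA: 0x26A7A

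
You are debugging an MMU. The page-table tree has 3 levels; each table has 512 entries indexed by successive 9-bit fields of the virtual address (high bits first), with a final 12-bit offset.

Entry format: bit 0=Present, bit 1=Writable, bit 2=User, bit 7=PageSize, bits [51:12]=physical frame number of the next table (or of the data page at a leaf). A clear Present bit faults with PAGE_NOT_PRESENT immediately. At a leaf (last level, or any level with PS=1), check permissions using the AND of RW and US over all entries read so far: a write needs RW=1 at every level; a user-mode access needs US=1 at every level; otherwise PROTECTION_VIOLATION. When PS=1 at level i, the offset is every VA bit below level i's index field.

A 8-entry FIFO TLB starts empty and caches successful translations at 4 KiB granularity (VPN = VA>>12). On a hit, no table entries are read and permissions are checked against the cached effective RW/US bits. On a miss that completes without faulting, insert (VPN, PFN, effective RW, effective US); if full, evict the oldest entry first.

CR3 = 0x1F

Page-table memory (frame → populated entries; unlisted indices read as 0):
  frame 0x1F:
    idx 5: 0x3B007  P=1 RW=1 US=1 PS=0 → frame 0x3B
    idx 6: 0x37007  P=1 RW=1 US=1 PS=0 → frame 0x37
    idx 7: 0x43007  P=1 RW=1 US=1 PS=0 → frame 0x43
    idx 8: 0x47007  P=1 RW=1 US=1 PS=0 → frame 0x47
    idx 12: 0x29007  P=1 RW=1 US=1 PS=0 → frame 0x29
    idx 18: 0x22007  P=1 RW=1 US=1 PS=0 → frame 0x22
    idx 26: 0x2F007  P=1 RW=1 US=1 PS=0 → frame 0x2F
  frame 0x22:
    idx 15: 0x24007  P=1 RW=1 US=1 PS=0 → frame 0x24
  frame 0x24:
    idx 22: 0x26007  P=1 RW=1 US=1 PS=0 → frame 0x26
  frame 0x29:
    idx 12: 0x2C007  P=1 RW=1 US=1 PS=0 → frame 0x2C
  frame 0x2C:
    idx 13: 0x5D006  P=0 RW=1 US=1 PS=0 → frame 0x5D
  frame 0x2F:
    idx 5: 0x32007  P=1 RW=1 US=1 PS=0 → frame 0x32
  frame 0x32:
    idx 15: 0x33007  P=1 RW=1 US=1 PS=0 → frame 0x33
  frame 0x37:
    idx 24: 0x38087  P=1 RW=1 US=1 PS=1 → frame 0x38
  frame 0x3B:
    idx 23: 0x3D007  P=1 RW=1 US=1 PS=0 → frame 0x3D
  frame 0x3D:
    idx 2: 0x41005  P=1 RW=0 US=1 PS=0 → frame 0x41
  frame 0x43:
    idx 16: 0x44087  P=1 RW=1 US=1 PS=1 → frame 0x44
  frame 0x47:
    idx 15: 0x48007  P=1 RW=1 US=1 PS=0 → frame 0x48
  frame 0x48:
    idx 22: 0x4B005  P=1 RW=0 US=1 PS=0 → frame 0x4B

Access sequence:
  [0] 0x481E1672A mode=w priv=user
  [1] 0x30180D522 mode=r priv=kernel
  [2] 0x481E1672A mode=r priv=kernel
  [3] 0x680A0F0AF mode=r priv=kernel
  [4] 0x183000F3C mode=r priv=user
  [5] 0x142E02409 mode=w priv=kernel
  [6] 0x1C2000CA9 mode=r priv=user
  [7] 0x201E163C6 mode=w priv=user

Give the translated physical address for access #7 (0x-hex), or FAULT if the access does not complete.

Trace:
#0 VA=0x481E1672A (w,user):
  L0: frame=0x1F idx=18 entry=0x22007 [P=1 RW=1 US=1 PS=0]
  L1: frame=0x22 idx=15 entry=0x24007 [P=1 RW=1 US=1 PS=0]
  L2: frame=0x24 idx=22 entry=0x26007 [P=1 RW=1 US=1 PS=0]
  → PA=0x2672A  (3 entries read)
#1 VA=0x30180D522 (r,kernel):
  L0: frame=0x1F idx=12 entry=0x29007 [P=1 RW=1 US=1 PS=0]
  L1: frame=0x29 idx=12 entry=0x2C007 [P=1 RW=1 US=1 PS=0]
  L2: frame=0x2C idx=13 entry=0x5D006 [P=0 RW=1 US=1 PS=0]
  ⇒ fault: PAGE_NOT_PRESENT  — 3 lookups
#2 VA=0x481E1672A (r,kernel):
  TLB hit vpn=0x481E16 → PA=0x2672A
#3 VA=0x680A0F0AF (r,kernel):
  L0: frame=0x1F idx=26 entry=0x2F007 [P=1 RW=1 US=1 PS=0]
  L1: frame=0x2F idx=5 entry=0x32007 [P=1 RW=1 US=1 PS=0]
  L2: frame=0x32 idx=15 entry=0x33007 [P=1 RW=1 US=1 PS=0]
  → PA=0x330AF  (3 entries read)
#4 VA=0x183000F3C (r,user):
  L0: frame=0x1F idx=6 entry=0x37007 [P=1 RW=1 US=1 PS=0]
  L1: frame=0x37 idx=24 entry=0x38087 [P=1 RW=1 US=1 PS=1]
  → PA=0x38F3C (huge @L1)  (2 entries read)
#5 VA=0x142E02409 (w,kernel):
  L0: frame=0x1F idx=5 entry=0x3B007 [P=1 RW=1 US=1 PS=0]
  L1: frame=0x3B idx=23 entry=0x3D007 [P=1 RW=1 US=1 PS=0]
  L2: frame=0x3D idx=2 entry=0x41005 [P=1 RW=0 US=1 PS=0]
  ⇒ fault: PROTECTION_VIOLATION  — 3 lookups
#6 VA=0x1C2000CA9 (r,user):
  L0: frame=0x1F idx=7 entry=0x43007 [P=1 RW=1 US=1 PS=0]
  L1: frame=0x43 idx=16 entry=0x44087 [P=1 RW=1 US=1 PS=1]
  → PA=0x44CA9 (huge @L1)  (2 entries read)
#7 VA=0x201E163C6 (w,user):
  L0: frame=0x1F idx=8 entry=0x47007 [P=1 RW=1 US=1 PS=0]
  L1: frame=0x47 idx=15 entry=0x48007 [P=1 RW=1 US=1 PS=0]
  L2: frame=0x48 idx=22 entry=0x4B005 [P=1 RW=0 US=1 PS=0]
  ⇒ fault: PROTECTION_VIOLATION  — 3 lookups

Access #7 PA: FAULT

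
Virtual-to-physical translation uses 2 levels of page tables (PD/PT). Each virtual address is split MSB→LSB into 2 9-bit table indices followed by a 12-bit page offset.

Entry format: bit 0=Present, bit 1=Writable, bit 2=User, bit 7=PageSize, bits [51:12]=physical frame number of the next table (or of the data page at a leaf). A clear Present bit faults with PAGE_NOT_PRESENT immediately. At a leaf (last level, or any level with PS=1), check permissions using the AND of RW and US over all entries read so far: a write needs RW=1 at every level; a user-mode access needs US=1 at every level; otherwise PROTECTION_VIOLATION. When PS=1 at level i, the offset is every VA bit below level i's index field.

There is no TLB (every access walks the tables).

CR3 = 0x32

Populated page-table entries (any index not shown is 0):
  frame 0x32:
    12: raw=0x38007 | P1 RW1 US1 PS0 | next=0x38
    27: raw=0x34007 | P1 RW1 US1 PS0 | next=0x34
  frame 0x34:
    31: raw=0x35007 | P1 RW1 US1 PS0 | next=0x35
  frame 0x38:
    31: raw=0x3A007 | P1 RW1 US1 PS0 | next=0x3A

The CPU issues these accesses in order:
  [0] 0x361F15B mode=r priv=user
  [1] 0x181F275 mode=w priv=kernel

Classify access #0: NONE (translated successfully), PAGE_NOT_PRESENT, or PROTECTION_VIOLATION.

Per-access translation:
#0 VA=0x361F15B (r,user):
  lvl0: tbl 0x32, slot 27 ⇒ 0x34007 (P1/RW1/US1/PS0)
  lvl1: tbl 0x34, slot 31 ⇒ 0x35007 (P1/RW1/US1/PS0)
  → PA=0x3515B  (2 entries read)
#1 VA=0x181F275 (w,kernel):
  lvl0: tbl 0x32, slot 12 ⇒ 0x38007 (P1/RW1/US1/PS0)
  lvl1: tbl 0x38, slot 31 ⇒ 0x3A007 (P1/RW1/US1/PS0)
  → PA=0x3A275  (2 entries read)

Access #0 fault: NONE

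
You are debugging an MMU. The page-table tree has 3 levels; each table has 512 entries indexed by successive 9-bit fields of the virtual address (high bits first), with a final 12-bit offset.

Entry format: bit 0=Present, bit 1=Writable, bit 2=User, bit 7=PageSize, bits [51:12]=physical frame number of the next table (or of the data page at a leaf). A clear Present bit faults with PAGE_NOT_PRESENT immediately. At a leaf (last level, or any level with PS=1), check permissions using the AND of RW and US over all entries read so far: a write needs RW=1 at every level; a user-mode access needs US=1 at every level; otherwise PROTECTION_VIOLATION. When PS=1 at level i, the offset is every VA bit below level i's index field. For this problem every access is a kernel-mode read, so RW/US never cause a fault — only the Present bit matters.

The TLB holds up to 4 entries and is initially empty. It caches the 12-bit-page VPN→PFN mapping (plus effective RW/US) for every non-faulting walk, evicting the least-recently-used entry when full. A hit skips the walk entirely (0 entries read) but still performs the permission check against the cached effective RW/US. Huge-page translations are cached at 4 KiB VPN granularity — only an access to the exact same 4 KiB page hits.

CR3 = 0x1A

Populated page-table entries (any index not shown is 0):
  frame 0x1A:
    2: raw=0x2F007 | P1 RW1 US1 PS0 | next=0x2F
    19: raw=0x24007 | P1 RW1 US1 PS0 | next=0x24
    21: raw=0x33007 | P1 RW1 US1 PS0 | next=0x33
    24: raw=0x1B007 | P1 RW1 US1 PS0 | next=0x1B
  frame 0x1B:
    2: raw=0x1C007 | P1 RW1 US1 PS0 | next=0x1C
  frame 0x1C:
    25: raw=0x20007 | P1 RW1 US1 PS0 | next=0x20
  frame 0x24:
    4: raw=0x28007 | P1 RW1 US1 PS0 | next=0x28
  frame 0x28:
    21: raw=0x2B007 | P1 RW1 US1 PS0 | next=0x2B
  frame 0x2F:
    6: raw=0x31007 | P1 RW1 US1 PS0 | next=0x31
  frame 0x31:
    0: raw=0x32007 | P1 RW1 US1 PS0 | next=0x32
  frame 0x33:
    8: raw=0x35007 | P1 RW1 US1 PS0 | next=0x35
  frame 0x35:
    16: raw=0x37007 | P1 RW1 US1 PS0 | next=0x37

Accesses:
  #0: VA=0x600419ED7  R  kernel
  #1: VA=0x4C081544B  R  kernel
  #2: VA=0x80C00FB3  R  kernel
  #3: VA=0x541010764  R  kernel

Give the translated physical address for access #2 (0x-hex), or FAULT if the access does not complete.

Trace:
#0 VA=0x600419ED7 (r,kernel):
  [0] read 0x1A idx=24: raw=0x1B007 flags P=1 W=1 U=1 S=0
  [1] read 0x1B idx=2: raw=0x1C007 flags P=1 W=1 U=1 S=0
  [2] read 0x1C idx=25: raw=0x20007 flags P=1 W=1 U=1 S=0
  → PA=0x20ED7  (3 entries read)
#1 VA=0x4C081544B (r,kernel):
  [0] read 0x1A idx=19: raw=0x24007 flags P=1 W=1 U=1 S=0
  [1] read 0x24 idx=4: raw=0x28007 flags P=1 W=1 U=1 S=0
  [2] read 0x28 idx=21: raw=0x2B007 flags P=1 W=1 U=1 S=0
  → PA=0x2B44B  (3 entries read)
#2 VA=0x80C00FB3 (r,kernel):
  [0] read 0x1A idx=2: raw=0x2F007 flags P=1 W=1 U=1 S=0
  [1] read 0x2F idx=6: raw=0x31007 flags P=1 W=1 U=1 S=0
  [2] read 0x31 idx=0: raw=0x32007 flags P=1 W=1 U=1 S=0
  → PA=0x32FB3  (3 entries read)
#3 VA=0x541010764 (r,kernel):
  [0] read 0x1A idx=21: raw=0x33007 flags P=1 W=1 U=1 S=0
  [1] read 0x33 idx=8: raw=0x35007 flags P=1 W=1 U=1 S=0
  [2] read 0x35 idx=16: raw=0x37007 flags P=1 W=1 U=1 S=0
  → PA=0x37764  (3 entries read)

Access #2 PA: 0x32FB3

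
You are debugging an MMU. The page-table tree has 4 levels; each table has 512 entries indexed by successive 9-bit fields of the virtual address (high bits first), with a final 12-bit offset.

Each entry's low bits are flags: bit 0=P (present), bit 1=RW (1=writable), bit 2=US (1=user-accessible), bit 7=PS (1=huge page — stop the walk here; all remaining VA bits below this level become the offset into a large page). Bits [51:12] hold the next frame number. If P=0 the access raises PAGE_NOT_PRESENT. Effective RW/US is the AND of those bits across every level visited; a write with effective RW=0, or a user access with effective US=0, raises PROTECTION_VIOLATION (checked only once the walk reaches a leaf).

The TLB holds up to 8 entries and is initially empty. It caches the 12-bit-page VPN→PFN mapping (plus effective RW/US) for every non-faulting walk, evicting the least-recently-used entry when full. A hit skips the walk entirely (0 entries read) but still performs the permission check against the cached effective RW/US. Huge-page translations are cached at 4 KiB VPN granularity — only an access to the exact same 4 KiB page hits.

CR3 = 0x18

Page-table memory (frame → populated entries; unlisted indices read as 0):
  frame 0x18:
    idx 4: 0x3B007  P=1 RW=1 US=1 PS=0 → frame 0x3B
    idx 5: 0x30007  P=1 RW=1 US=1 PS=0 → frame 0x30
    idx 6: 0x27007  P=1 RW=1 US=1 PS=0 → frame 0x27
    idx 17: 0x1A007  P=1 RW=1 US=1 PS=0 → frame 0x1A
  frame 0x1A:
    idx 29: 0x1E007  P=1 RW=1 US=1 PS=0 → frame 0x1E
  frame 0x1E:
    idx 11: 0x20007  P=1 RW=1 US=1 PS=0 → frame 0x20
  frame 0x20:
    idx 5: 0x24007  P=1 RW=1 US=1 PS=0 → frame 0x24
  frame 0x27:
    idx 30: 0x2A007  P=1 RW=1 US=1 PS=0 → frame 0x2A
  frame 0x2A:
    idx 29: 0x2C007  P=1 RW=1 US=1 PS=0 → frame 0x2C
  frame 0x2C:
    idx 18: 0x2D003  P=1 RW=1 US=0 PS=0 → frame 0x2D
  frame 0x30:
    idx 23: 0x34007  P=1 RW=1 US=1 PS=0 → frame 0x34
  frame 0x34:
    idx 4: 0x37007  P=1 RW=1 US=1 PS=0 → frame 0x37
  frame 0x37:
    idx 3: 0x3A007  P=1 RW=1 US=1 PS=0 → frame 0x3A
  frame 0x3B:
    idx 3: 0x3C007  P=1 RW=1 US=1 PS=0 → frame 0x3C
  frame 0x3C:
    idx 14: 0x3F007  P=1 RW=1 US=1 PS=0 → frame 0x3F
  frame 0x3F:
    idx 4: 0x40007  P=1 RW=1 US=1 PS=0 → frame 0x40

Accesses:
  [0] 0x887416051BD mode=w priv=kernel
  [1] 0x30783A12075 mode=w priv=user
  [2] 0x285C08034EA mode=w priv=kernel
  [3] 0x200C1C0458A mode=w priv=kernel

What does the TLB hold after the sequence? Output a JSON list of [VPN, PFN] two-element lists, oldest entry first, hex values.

Walk each access:
#0 VA=0x887416051BD (w,kernel):
  L0: frame=0x18 idx=17 entry=0x1A007 [P=1 RW=1 US=1 PS=0]
  L1: frame=0x1A idx=29 entry=0x1E007 [P=1 RW=1 US=1 PS=0]
  L2: frame=0x1E idx=11 entry=0x20007 [P=1 RW=1 US=1 PS=0]
  L3: frame=0x20 idx=5 entry=0x24007 [P=1 RW=1 US=1 PS=0]
  ✓ 0x241BD  — 4 lookups
#1 VA=0x30783A12075 (w,user):
  L0: frame=0x18 idx=6 entry=0x27007 [P=1 RW=1 US=1 PS=0]
  L1: frame=0x27 idx=30 entry=0x2A007 [P=1 RW=1 US=1 PS=0]
  L2: frame=0x2A idx=29 entry=0x2C007 [P=1 RW=1 US=1 PS=0]
  L3: frame=0x2C idx=18 entry=0x2D003 [P=1 RW=1 US=0 PS=0]
  ✗ PROTECTION_VIOLATION  [4 reads]
#2 VA=0x285C08034EA (w,kernel):
  L0: frame=0x18 idx=5 entry=0x30007 [P=1 RW=1 US=1 PS=0]
  L1: frame=0x30 idx=23 entry=0x34007 [P=1 RW=1 US=1 PS=0]
  L2: frame=0x34 idx=4 entry=0x37007 [P=1 RW=1 US=1 PS=0]
  L3: frame=0x37 idx=3 entry=0x3A007 [P=1 RW=1 US=1 PS=0]
  ✓ 0x3A4EA  — 4 lookups
#3 VA=0x200C1C0458A (w,kernel):
  L0: frame=0x18 idx=4 entry=0x3B007 [P=1 RW=1 US=1 PS=0]
  L1: frame=0x3B idx=3 entry=0x3C007 [P=1 RW=1 US=1 PS=0]
  L2: frame=0x3C idx=14 entry=0x3F007 [P=1 RW=1 US=1 PS=0]
  L3: frame=0x3F idx=4 entry=0x40007 [P=1 RW=1 US=1 PS=0]
  ✓ 0x4058A  — 4 lookups

TLB: [["0x88741605", "0x24"], ["0x285C0803", "0x3A"], ["0x200C1C04", "0x40"]]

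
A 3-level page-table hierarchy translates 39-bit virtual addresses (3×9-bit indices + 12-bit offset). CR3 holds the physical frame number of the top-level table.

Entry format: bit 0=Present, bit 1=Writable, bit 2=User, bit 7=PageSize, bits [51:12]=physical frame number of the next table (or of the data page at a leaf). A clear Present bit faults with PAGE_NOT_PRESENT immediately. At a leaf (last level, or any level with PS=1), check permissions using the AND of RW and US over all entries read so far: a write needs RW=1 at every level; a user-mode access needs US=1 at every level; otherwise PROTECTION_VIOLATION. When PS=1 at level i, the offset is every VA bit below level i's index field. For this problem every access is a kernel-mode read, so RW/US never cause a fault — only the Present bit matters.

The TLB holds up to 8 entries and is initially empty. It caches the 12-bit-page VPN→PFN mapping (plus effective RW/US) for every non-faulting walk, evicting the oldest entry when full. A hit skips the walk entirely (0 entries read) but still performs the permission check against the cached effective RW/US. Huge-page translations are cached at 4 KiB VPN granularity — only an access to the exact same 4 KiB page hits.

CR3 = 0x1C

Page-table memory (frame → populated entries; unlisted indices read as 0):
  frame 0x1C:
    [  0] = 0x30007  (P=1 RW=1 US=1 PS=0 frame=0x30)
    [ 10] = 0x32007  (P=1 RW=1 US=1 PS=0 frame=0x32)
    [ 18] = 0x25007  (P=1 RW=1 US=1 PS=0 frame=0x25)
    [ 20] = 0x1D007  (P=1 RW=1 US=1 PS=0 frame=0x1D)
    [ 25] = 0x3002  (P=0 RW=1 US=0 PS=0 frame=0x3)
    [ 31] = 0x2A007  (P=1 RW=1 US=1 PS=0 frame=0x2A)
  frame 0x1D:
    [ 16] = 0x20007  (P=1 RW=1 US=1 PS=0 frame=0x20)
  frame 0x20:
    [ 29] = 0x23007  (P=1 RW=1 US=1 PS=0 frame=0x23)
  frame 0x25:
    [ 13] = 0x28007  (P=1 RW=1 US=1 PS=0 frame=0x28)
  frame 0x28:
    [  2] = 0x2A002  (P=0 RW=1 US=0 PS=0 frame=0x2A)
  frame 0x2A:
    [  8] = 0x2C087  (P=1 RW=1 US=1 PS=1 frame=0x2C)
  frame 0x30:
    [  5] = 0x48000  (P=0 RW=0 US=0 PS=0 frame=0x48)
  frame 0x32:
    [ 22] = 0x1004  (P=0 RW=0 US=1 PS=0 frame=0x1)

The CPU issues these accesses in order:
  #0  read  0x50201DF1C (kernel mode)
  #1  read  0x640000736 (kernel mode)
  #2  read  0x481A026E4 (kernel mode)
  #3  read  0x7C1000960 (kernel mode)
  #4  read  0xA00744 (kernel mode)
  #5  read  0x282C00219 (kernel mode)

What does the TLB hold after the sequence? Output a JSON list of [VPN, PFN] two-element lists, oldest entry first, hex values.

Trace:
#0 VA=0x50201DF1C (r,kernel):
  lvl0: tbl 0x1C, slot 20 ⇒ 0x1D007 (P1/RW1/US1/PS0)
  lvl1: tbl 0x1D, slot 16 ⇒ 0x20007 (P1/RW1/US1/PS0)
  lvl2: tbl 0x20, slot 29 ⇒ 0x23007 (P1/RW1/US1/PS0)
  ✓ 0x23F1C  — 3 lookups
#1 VA=0x640000736 (r,kernel):
  lvl0: tbl 0x1C, slot 25 ⇒ 0x3002 (P0/RW1/US0/PS0)
  → PAGE_NOT_PRESENT  (1 entries read)
#2 VA=0x481A026E4 (r,kernel):
  lvl0: tbl 0x1C, slot 18 ⇒ 0x25007 (P1/RW1/US1/PS0)
  lvl1: tbl 0x25, slot 13 ⇒ 0x28007 (P1/RW1/US1/PS0)
  lvl2: tbl 0x28, slot 2 ⇒ 0x2A002 (P0/RW1/US0/PS0)
  → PAGE_NOT_PRESENT  (3 entries read)
#3 VA=0x7C1000960 (r,kernel):
  lvl0: tbl 0x1C, slot 31 ⇒ 0x2A007 (P1/RW1/US1/PS0)
  lvl1: tbl 0x2A, slot 8 ⇒ 0x2C087 (P1/RW1/US1/PS1)
  ✓ 0x2C960 (huge @L1)  — 2 lookups
#4 VA=0xA00744 (r,kernel):
  lvl0: tbl 0x1C, slot 0 ⇒ 0x30007 (P1/RW1/US1/PS0)
  lvl1: tbl 0x30, slot 5 ⇒ 0x48000 (P0/RW0/US0/PS0)
  → PAGE_NOT_PRESENT  (2 entries read)
#5 VA=0x282C00219 (r,kernel):
  lvl0: tbl 0x1C, slot 10 ⇒ 0x32007 (P1/RW1/US1/PS0)
  lvl1: tbl 0x32, slot 22 ⇒ 0x1004 (P0/RW0/US1/PS0)
  → PAGE_NOT_PRESENT  (2 entries read)

TLB: [["0x50201D", "0x23"], ["0x7C1000", "0x2C"]]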